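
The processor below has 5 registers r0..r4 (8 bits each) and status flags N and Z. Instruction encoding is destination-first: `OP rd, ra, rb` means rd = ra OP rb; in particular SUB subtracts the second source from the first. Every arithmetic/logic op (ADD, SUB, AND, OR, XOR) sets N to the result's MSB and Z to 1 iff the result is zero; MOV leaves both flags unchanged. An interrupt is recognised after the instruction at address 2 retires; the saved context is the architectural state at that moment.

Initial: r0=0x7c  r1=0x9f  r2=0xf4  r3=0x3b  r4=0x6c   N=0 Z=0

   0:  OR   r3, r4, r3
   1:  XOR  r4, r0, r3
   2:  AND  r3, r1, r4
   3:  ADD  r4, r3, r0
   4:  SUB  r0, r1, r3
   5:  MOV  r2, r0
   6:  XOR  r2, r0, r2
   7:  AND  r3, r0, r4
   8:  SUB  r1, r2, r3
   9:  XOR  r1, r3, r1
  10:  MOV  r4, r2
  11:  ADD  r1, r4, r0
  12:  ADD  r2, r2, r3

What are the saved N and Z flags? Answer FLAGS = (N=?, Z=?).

after  0: r0=0x7c r1=0x9f r2=0xf4 r3=0x7f r4=0x6c  N=0 Z=0
after  1: r0=0x7c r1=0x9f r2=0xf4 r3=0x7f r4=0x03  N=0 Z=0
after  2: r0=0x7c r1=0x9f r2=0xf4 r3=0x03 r4=0x03  N=0 Z=0
-- IRQ taken; context saved, return-PC = 3 --

FLAGS = (N=0, Z=0)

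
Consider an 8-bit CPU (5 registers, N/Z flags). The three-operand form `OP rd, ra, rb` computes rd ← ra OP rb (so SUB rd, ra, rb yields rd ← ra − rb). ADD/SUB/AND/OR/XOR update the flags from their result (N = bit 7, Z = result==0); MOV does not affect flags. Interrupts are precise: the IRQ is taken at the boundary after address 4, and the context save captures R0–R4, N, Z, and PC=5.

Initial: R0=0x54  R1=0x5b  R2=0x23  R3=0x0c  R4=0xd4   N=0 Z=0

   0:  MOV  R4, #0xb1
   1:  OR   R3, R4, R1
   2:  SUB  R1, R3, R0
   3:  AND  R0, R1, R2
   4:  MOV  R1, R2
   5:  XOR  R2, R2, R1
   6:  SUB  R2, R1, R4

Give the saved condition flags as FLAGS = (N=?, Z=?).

FLAGS = (N=0, Z=0)

after  0: R0=0x54 R1=0x5b R2=0x23 R3=0x0c R4=0xb1  N=0 Z=0
after  1: R0=0x54 R1=0x5b R2=0x23 R3=0xfb R4=0xb1  N=1 Z=0
after  2: R0=0x54 R1=0xa7 R2=0x23 R3=0xfb R4=0xb1  N=1 Z=0
after  3: R0=0x23 R1=0xa7 R2=0x23 R3=0xfb R4=0xb1  N=0 Z=0
after  4: R0=0x23 R1=0x23 R2=0x23 R3=0xfb R4=0xb1  N=0 Z=0
-- IRQ taken; context saved, return-PC = 5 --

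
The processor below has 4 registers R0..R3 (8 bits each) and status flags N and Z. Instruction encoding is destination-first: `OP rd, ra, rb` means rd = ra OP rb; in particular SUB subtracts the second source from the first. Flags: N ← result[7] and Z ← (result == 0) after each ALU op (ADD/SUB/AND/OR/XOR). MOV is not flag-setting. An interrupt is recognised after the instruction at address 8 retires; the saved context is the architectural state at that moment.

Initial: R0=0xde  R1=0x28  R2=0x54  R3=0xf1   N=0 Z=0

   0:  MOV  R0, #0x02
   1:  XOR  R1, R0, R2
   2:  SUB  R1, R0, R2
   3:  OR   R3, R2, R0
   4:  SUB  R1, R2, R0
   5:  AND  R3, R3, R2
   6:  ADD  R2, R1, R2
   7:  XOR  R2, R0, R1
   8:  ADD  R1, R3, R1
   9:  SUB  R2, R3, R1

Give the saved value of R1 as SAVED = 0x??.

after  0: R0=0x02 R1=0x28 R2=0x54 R3=0xf1  N=0 Z=0
after  1: R0=0x02 R1=0x56 R2=0x54 R3=0xf1  N=0 Z=0
after  2: R0=0x02 R1=0xae R2=0x54 R3=0xf1  N=1 Z=0
after  3: R0=0x02 R1=0xae R2=0x54 R3=0x56  N=0 Z=0
after  4: R0=0x02 R1=0x52 R2=0x54 R3=0x56  N=0 Z=0
after  5: R0=0x02 R1=0x52 R2=0x54 R3=0x54  N=0 Z=0
after  6: R0=0x02 R1=0x52 R2=0xa6 R3=0x54  N=1 Z=0
after  7: R0=0x02 R1=0x52 R2=0x50 R3=0x54  N=0 Z=0
after  8: R0=0x02 R1=0xa6 R2=0x50 R3=0x54  N=1 Z=0
-- IRQ taken; context saved, return-PC = 9 --

SAVED = 0xa6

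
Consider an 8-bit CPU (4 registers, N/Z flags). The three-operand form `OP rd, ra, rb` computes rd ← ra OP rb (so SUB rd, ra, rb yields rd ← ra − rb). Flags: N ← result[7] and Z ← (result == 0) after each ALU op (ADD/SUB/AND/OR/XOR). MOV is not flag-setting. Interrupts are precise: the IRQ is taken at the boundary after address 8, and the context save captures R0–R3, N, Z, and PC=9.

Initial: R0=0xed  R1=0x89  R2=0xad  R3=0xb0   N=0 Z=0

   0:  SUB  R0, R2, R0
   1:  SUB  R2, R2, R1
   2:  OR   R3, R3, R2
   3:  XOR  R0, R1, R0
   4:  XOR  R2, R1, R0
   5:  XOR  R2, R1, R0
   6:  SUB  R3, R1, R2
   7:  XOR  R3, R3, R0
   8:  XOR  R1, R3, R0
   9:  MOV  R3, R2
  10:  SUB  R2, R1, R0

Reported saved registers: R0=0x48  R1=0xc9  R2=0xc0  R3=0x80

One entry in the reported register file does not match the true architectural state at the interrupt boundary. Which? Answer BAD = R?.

BAD = R0

after  0: R0=0xc0 R1=0x89 R2=0xad R3=0xb0  N=1 Z=0
after  1: R0=0xc0 R1=0x89 R2=0x24 R3=0xb0  N=0 Z=0
after  2: R0=0xc0 R1=0x89 R2=0x24 R3=0xb4  N=1 Z=0
after  3: R0=0x49 R1=0x89 R2=0x24 R3=0xb4  N=0 Z=0
after  4: R0=0x49 R1=0x89 R2=0xc0 R3=0xb4  N=1 Z=0
after  5: R0=0x49 R1=0x89 R2=0xc0 R3=0xb4  N=1 Z=0
after  6: R0=0x49 R1=0x89 R2=0xc0 R3=0xc9  N=1 Z=0
after  7: R0=0x49 R1=0x89 R2=0xc0 R3=0x80  N=1 Z=0
after  8: R0=0x49 R1=0xc9 R2=0xc0 R3=0x80  N=1 Z=0
-- IRQ taken; context saved, return-PC = 9 --
mismatch: R0: reported 0x48 vs actual 0x49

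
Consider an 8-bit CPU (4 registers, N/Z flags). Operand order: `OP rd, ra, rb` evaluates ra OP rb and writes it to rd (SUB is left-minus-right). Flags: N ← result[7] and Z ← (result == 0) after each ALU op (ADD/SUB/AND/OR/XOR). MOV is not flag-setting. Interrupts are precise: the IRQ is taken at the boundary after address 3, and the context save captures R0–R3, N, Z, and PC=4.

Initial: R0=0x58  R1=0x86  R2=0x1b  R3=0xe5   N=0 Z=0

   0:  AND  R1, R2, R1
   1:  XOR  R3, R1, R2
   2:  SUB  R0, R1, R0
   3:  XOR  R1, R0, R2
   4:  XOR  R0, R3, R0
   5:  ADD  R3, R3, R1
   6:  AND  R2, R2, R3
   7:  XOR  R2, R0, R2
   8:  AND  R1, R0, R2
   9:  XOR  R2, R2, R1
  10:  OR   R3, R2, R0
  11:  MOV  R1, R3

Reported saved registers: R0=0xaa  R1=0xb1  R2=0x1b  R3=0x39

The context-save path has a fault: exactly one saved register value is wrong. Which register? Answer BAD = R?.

BAD = R3

after  0: R0=0x58 R1=0x02 R2=0x1b R3=0xe5  N=0 Z=0
after  1: R0=0x58 R1=0x02 R2=0x1b R3=0x19  N=0 Z=0
after  2: R0=0xaa R1=0x02 R2=0x1b R3=0x19  N=1 Z=0
after  3: R0=0xaa R1=0xb1 R2=0x1b R3=0x19  N=1 Z=0
-- IRQ taken; context saved, return-PC = 4 --
mismatch: R3: reported 0x39 vs actual 0x19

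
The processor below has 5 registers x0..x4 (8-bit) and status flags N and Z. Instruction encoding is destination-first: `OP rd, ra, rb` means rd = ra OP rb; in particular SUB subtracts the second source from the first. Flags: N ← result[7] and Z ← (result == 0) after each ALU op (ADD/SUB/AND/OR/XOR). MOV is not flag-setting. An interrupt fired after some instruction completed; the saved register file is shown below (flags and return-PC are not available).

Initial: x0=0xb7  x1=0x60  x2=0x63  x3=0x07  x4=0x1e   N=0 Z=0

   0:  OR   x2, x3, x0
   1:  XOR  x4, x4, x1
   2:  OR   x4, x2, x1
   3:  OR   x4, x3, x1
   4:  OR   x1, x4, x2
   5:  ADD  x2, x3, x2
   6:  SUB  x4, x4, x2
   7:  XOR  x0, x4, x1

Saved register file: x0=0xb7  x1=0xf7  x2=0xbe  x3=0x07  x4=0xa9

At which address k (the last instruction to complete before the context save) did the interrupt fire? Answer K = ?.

K = 6

after  0: x0=0xb7 x1=0x60 x2=0xb7 x3=0x07 x4=0x1e  N=1 Z=0
after  1: x0=0xb7 x1=0x60 x2=0xb7 x3=0x07 x4=0x7e  N=0 Z=0
after  2: x0=0xb7 x1=0x60 x2=0xb7 x3=0x07 x4=0xf7  N=1 Z=0
after  3: x0=0xb7 x1=0x60 x2=0xb7 x3=0x07 x4=0x67  N=0 Z=0
after  4: x0=0xb7 x1=0xf7 x2=0xb7 x3=0x07 x4=0x67  N=1 Z=0
after  5: x0=0xb7 x1=0xf7 x2=0xbe x3=0x07 x4=0x67  N=1 Z=0
after  6: x0=0xb7 x1=0xf7 x2=0xbe x3=0x07 x4=0xa9  N=1 Z=0
-- IRQ taken; context saved, return-PC = 7 --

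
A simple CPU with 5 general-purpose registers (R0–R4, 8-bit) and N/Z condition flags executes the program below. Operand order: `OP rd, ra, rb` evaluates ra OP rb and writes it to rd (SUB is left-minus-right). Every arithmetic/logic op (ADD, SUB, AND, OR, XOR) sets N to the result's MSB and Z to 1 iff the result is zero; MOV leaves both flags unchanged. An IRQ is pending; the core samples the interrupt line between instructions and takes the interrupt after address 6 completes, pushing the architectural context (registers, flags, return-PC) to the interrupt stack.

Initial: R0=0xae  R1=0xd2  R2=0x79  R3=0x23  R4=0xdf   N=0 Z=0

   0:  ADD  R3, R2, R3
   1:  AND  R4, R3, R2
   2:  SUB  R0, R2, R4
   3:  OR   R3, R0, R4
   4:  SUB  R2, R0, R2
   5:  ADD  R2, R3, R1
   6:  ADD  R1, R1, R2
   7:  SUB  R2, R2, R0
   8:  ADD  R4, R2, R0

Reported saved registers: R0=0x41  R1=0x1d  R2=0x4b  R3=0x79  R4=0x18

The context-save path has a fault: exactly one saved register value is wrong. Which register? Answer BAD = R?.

BAD = R0

after  0: R0=0xae R1=0xd2 R2=0x79 R3=0x9c R4=0xdf  N=1 Z=0
after  1: R0=0xae R1=0xd2 R2=0x79 R3=0x9c R4=0x18  N=0 Z=0
after  2: R0=0x61 R1=0xd2 R2=0x79 R3=0x9c R4=0x18  N=0 Z=0
after  3: R0=0x61 R1=0xd2 R2=0x79 R3=0x79 R4=0x18  N=0 Z=0
after  4: R0=0x61 R1=0xd2 R2=0xe8 R3=0x79 R4=0x18  N=1 Z=0
after  5: R0=0x61 R1=0xd2 R2=0x4b R3=0x79 R4=0x18  N=0 Z=0
after  6: R0=0x61 R1=0x1d R2=0x4b R3=0x79 R4=0x18  N=0 Z=0
-- IRQ taken; context saved, return-PC = 7 --
mismatch: R0: reported 0x41 vs actual 0x61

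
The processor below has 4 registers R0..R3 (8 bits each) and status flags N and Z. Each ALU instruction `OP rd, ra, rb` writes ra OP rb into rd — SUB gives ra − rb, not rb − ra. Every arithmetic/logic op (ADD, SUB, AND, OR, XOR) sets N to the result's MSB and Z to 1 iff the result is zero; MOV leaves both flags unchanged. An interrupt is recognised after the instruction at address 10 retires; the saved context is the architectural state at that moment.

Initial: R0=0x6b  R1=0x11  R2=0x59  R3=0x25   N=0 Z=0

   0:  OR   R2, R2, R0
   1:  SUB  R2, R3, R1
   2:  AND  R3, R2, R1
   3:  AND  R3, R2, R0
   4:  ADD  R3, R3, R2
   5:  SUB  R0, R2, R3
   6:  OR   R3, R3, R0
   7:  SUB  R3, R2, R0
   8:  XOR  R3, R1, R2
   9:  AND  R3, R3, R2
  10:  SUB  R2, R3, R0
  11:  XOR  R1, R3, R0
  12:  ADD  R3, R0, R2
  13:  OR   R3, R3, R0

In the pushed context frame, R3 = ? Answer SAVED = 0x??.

SAVED = 0x04

after  0: R0=0x6b R1=0x11 R2=0x7b R3=0x25  N=0 Z=0
after  1: R0=0x6b R1=0x11 R2=0x14 R3=0x25  N=0 Z=0
after  2: R0=0x6b R1=0x11 R2=0x14 R3=0x10  N=0 Z=0
after  3: R0=0x6b R1=0x11 R2=0x14 R3=0x00  N=0 Z=1
after  4: R0=0x6b R1=0x11 R2=0x14 R3=0x14  N=0 Z=0
after  5: R0=0x00 R1=0x11 R2=0x14 R3=0x14  N=0 Z=1
after  6: R0=0x00 R1=0x11 R2=0x14 R3=0x14  N=0 Z=0
after  7: R0=0x00 R1=0x11 R2=0x14 R3=0x14  N=0 Z=0
after  8: R0=0x00 R1=0x11 R2=0x14 R3=0x05  N=0 Z=0
after  9: R0=0x00 R1=0x11 R2=0x14 R3=0x04  N=0 Z=0
after 10: R0=0x00 R1=0x11 R2=0x04 R3=0x04  N=0 Z=0
-- IRQ taken; context saved, return-PC = 11 --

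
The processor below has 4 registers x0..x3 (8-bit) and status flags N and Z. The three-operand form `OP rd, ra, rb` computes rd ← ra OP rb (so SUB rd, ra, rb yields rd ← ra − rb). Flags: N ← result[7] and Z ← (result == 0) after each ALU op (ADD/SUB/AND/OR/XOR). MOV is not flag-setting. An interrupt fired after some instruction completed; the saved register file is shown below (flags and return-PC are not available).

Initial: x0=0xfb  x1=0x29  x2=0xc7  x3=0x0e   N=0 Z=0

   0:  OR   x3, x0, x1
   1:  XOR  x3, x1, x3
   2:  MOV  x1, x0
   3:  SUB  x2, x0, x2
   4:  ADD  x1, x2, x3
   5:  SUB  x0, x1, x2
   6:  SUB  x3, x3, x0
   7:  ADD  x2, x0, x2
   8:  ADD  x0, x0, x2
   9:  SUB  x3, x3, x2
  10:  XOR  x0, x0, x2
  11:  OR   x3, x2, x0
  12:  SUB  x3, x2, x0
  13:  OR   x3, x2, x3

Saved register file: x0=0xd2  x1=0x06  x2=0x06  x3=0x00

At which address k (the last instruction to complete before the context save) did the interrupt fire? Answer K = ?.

after  0: x0=0xfb x1=0x29 x2=0xc7 x3=0xfb  N=1 Z=0
after  1: x0=0xfb x1=0x29 x2=0xc7 x3=0xd2  N=1 Z=0
after  2: x0=0xfb x1=0xfb x2=0xc7 x3=0xd2  N=1 Z=0
after  3: x0=0xfb x1=0xfb x2=0x34 x3=0xd2  N=0 Z=0
after  4: x0=0xfb x1=0x06 x2=0x34 x3=0xd2  N=0 Z=0
after  5: x0=0xd2 x1=0x06 x2=0x34 x3=0xd2  N=1 Z=0
after  6: x0=0xd2 x1=0x06 x2=0x34 x3=0x00  N=0 Z=1
after  7: x0=0xd2 x1=0x06 x2=0x06 x3=0x00  N=0 Z=0
-- IRQ taken; context saved, return-PC = 8 --

K = 7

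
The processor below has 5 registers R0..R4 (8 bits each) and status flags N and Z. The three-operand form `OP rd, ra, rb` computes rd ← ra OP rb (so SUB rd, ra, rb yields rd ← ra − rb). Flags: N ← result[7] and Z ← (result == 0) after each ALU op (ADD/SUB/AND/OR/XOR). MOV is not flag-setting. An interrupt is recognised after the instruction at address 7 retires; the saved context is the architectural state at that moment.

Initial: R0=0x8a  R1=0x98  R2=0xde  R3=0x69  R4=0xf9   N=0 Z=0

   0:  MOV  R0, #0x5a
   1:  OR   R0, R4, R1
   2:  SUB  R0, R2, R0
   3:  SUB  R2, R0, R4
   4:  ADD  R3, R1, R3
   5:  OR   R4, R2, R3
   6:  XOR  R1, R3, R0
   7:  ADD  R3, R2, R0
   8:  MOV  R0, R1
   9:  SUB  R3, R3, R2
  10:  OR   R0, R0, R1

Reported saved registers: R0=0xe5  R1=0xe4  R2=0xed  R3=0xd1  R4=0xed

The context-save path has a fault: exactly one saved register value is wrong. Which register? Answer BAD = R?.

BAD = R2

after  0: R0=0x5a R1=0x98 R2=0xde R3=0x69 R4=0xf9  N=0 Z=0
after  1: R0=0xf9 R1=0x98 R2=0xde R3=0x69 R4=0xf9  N=1 Z=0
after  2: R0=0xe5 R1=0x98 R2=0xde R3=0x69 R4=0xf9  N=1 Z=0
after  3: R0=0xe5 R1=0x98 R2=0xec R3=0x69 R4=0xf9  N=1 Z=0
after  4: R0=0xe5 R1=0x98 R2=0xec R3=0x01 R4=0xf9  N=0 Z=0
after  5: R0=0xe5 R1=0x98 R2=0xec R3=0x01 R4=0xed  N=1 Z=0
after  6: R0=0xe5 R1=0xe4 R2=0xec R3=0x01 R4=0xed  N=1 Z=0
after  7: R0=0xe5 R1=0xe4 R2=0xec R3=0xd1 R4=0xed  N=1 Z=0
-- IRQ taken; context saved, return-PC = 8 --
mismatch: R2: reported 0xed vs actual 0xec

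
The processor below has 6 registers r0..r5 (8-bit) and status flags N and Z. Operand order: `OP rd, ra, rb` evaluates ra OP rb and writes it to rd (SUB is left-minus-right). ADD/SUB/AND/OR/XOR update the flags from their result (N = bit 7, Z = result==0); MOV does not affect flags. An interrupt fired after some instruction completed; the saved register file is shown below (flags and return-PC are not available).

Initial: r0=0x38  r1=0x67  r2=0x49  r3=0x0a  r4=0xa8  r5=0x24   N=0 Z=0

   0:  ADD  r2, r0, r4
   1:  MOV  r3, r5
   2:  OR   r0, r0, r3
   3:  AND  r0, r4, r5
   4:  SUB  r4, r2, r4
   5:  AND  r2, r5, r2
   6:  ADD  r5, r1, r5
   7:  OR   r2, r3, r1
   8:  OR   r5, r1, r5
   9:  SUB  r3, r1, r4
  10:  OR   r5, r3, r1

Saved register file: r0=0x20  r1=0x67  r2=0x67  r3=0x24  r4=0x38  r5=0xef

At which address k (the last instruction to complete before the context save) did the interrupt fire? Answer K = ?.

after  0: r0=0x38 r1=0x67 r2=0xe0 r3=0x0a r4=0xa8 r5=0x24  N=1 Z=0
after  1: r0=0x38 r1=0x67 r2=0xe0 r3=0x24 r4=0xa8 r5=0x24  N=1 Z=0
after  2: r0=0x3c r1=0x67 r2=0xe0 r3=0x24 r4=0xa8 r5=0x24  N=0 Z=0
after  3: r0=0x20 r1=0x67 r2=0xe0 r3=0x24 r4=0xa8 r5=0x24  N=0 Z=0
after  4: r0=0x20 r1=0x67 r2=0xe0 r3=0x24 r4=0x38 r5=0x24  N=0 Z=0
after  5: r0=0x20 r1=0x67 r2=0x20 r3=0x24 r4=0x38 r5=0x24  N=0 Z=0
after  6: r0=0x20 r1=0x67 r2=0x20 r3=0x24 r4=0x38 r5=0x8b  N=1 Z=0
after  7: r0=0x20 r1=0x67 r2=0x67 r3=0x24 r4=0x38 r5=0x8b  N=0 Z=0
after  8: r0=0x20 r1=0x67 r2=0x67 r3=0x24 r4=0x38 r5=0xef  N=1 Z=0
-- IRQ taken; context saved, return-PC = 9 --

K = 8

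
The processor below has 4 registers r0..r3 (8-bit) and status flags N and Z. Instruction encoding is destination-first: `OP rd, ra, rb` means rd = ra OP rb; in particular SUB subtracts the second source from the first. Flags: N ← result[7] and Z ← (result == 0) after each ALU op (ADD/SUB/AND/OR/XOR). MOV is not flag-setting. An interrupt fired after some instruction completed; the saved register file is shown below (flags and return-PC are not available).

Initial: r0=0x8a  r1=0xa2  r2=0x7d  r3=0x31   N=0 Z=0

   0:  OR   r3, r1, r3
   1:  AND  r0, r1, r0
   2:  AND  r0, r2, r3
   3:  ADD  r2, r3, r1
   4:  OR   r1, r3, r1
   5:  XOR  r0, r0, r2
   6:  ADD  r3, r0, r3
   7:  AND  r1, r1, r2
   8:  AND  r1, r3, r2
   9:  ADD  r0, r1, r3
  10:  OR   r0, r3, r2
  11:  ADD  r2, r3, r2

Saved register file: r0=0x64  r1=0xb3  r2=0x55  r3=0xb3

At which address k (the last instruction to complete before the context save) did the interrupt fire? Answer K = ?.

after  0: r0=0x8a r1=0xa2 r2=0x7d r3=0xb3  N=1 Z=0
after  1: r0=0x82 r1=0xa2 r2=0x7d r3=0xb3  N=1 Z=0
after  2: r0=0x31 r1=0xa2 r2=0x7d r3=0xb3  N=0 Z=0
after  3: r0=0x31 r1=0xa2 r2=0x55 r3=0xb3  N=0 Z=0
after  4: r0=0x31 r1=0xb3 r2=0x55 r3=0xb3  N=1 Z=0
after  5: r0=0x64 r1=0xb3 r2=0x55 r3=0xb3  N=0 Z=0
-- IRQ taken; context saved, return-PC = 6 --

K = 5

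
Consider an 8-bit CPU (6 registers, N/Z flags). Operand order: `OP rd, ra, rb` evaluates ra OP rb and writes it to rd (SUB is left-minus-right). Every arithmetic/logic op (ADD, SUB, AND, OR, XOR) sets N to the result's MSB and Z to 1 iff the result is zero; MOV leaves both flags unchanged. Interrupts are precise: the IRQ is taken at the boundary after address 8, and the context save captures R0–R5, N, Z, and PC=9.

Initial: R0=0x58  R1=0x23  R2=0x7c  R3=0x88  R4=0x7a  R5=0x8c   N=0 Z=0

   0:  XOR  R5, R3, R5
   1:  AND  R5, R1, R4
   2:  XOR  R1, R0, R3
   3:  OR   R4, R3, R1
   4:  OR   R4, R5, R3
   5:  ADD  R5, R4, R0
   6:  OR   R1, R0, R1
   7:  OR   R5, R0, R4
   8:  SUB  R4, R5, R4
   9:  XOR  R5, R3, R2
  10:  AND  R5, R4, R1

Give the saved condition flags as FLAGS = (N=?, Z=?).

after  0: R0=0x58 R1=0x23 R2=0x7c R3=0x88 R4=0x7a R5=0x04  N=0 Z=0
after  1: R0=0x58 R1=0x23 R2=0x7c R3=0x88 R4=0x7a R5=0x22  N=0 Z=0
after  2: R0=0x58 R1=0xd0 R2=0x7c R3=0x88 R4=0x7a R5=0x22  N=1 Z=0
after  3: R0=0x58 R1=0xd0 R2=0x7c R3=0x88 R4=0xd8 R5=0x22  N=1 Z=0
after  4: R0=0x58 R1=0xd0 R2=0x7c R3=0x88 R4=0xaa R5=0x22  N=1 Z=0
after  5: R0=0x58 R1=0xd0 R2=0x7c R3=0x88 R4=0xaa R5=0x02  N=0 Z=0
after  6: R0=0x58 R1=0xd8 R2=0x7c R3=0x88 R4=0xaa R5=0x02  N=1 Z=0
after  7: R0=0x58 R1=0xd8 R2=0x7c R3=0x88 R4=0xaa R5=0xfa  N=1 Z=0
after  8: R0=0x58 R1=0xd8 R2=0x7c R3=0x88 R4=0x50 R5=0xfa  N=0 Z=0
-- IRQ taken; context saved, return-PC = 9 --

FLAGS = (N=0, Z=0)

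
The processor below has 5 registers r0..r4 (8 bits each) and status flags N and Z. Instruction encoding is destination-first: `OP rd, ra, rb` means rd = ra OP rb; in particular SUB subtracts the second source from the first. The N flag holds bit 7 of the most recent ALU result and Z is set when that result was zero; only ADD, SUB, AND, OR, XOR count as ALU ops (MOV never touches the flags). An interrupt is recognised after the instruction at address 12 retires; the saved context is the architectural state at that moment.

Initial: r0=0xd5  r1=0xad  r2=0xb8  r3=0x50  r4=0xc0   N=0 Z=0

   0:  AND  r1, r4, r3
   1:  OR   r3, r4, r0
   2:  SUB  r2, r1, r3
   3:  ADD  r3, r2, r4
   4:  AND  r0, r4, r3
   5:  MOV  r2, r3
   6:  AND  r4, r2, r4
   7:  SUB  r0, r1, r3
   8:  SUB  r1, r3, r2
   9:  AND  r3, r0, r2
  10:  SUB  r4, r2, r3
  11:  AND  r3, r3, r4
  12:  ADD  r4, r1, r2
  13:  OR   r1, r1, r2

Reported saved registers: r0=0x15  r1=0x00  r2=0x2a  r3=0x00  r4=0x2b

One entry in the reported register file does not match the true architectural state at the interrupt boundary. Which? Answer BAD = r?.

after  0: r0=0xd5 r1=0x40 r2=0xb8 r3=0x50 r4=0xc0  N=0 Z=0
after  1: r0=0xd5 r1=0x40 r2=0xb8 r3=0xd5 r4=0xc0  N=1 Z=0
after  2: r0=0xd5 r1=0x40 r2=0x6b r3=0xd5 r4=0xc0  N=0 Z=0
after  3: r0=0xd5 r1=0x40 r2=0x6b r3=0x2b r4=0xc0  N=0 Z=0
after  4: r0=0x00 r1=0x40 r2=0x6b r3=0x2b r4=0xc0  N=0 Z=1
after  5: r0=0x00 r1=0x40 r2=0x2b r3=0x2b r4=0xc0  N=0 Z=1
after  6: r0=0x00 r1=0x40 r2=0x2b r3=0x2b r4=0x00  N=0 Z=1
after  7: r0=0x15 r1=0x40 r2=0x2b r3=0x2b r4=0x00  N=0 Z=0
after  8: r0=0x15 r1=0x00 r2=0x2b r3=0x2b r4=0x00  N=0 Z=1
after  9: r0=0x15 r1=0x00 r2=0x2b r3=0x01 r4=0x00  N=0 Z=0
after 10: r0=0x15 r1=0x00 r2=0x2b r3=0x01 r4=0x2a  N=0 Z=0
after 11: r0=0x15 r1=0x00 r2=0x2b r3=0x00 r4=0x2a  N=0 Z=1
after 12: r0=0x15 r1=0x00 r2=0x2b r3=0x00 r4=0x2b  N=0 Z=0
-- IRQ taken; context saved, return-PC = 13 --
mismatch: r2: reported 0x2a vs actual 0x2b

BAD = r2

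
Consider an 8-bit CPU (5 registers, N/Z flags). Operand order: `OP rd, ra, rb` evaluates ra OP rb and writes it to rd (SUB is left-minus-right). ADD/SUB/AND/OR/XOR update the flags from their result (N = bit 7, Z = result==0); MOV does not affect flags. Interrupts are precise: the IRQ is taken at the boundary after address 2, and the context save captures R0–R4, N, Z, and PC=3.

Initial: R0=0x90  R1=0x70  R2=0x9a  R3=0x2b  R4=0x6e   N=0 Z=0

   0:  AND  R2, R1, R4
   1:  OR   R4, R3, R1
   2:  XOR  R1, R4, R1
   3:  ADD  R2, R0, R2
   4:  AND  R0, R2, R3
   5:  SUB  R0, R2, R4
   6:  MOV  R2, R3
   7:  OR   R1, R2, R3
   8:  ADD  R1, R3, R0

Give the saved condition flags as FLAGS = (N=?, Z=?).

after  0: R0=0x90 R1=0x70 R2=0x60 R3=0x2b R4=0x6e  N=0 Z=0
after  1: R0=0x90 R1=0x70 R2=0x60 R3=0x2b R4=0x7b  N=0 Z=0
after  2: R0=0x90 R1=0x0b R2=0x60 R3=0x2b R4=0x7b  N=0 Z=0
-- IRQ taken; context saved, return-PC = 3 --

FLAGS = (N=0, Z=0)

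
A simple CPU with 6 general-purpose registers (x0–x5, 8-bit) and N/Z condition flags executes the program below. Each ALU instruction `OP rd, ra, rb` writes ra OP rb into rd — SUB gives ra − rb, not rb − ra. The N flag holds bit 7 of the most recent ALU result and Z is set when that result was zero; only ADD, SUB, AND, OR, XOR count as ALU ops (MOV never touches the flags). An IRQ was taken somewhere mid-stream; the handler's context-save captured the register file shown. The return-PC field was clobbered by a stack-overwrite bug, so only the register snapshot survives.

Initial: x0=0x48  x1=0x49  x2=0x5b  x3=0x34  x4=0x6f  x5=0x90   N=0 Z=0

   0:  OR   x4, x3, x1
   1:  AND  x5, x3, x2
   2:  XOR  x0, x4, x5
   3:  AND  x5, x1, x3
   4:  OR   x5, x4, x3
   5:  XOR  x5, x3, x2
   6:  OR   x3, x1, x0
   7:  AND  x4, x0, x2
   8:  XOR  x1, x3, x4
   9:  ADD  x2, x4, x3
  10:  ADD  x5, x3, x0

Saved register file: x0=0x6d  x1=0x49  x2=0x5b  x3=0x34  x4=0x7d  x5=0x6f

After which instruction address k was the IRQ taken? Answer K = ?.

K = 5

after  0: x0=0x48 x1=0x49 x2=0x5b x3=0x34 x4=0x7d x5=0x90  N=0 Z=0
after  1: x0=0x48 x1=0x49 x2=0x5b x3=0x34 x4=0x7d x5=0x10  N=0 Z=0
after  2: x0=0x6d x1=0x49 x2=0x5b x3=0x34 x4=0x7d x5=0x10  N=0 Z=0
after  3: x0=0x6d x1=0x49 x2=0x5b x3=0x34 x4=0x7d x5=0x00  N=0 Z=1
after  4: x0=0x6d x1=0x49 x2=0x5b x3=0x34 x4=0x7d x5=0x7d  N=0 Z=0
after  5: x0=0x6d x1=0x49 x2=0x5b x3=0x34 x4=0x7d x5=0x6f  N=0 Z=0
-- IRQ taken; context saved, return-PC = 6 --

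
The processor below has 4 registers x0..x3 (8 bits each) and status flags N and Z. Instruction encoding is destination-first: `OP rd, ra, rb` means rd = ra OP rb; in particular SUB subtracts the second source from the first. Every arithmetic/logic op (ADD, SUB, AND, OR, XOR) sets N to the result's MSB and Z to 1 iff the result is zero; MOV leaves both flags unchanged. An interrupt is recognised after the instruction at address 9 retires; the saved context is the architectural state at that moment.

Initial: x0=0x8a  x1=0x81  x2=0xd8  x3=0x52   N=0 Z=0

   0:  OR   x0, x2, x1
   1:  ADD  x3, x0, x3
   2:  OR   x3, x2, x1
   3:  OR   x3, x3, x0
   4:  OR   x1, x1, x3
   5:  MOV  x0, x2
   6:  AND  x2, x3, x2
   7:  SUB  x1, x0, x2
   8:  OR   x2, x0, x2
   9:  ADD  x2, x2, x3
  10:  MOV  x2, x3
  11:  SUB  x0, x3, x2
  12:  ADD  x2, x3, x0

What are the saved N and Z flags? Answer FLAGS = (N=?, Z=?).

FLAGS = (N=1, Z=0)

after  0: x0=0xd9 x1=0x81 x2=0xd8 x3=0x52  N=1 Z=0
after  1: x0=0xd9 x1=0x81 x2=0xd8 x3=0x2b  N=0 Z=0
after  2: x0=0xd9 x1=0x81 x2=0xd8 x3=0xd9  N=1 Z=0
after  3: x0=0xd9 x1=0x81 x2=0xd8 x3=0xd9  N=1 Z=0
after  4: x0=0xd9 x1=0xd9 x2=0xd8 x3=0xd9  N=1 Z=0
after  5: x0=0xd8 x1=0xd9 x2=0xd8 x3=0xd9  N=1 Z=0
after  6: x0=0xd8 x1=0xd9 x2=0xd8 x3=0xd9  N=1 Z=0
after  7: x0=0xd8 x1=0x00 x2=0xd8 x3=0xd9  N=0 Z=1
after  8: x0=0xd8 x1=0x00 x2=0xd8 x3=0xd9  N=1 Z=0
after  9: x0=0xd8 x1=0x00 x2=0xb1 x3=0xd9  N=1 Z=0
-- IRQ taken; context saved, return-PC = 10 --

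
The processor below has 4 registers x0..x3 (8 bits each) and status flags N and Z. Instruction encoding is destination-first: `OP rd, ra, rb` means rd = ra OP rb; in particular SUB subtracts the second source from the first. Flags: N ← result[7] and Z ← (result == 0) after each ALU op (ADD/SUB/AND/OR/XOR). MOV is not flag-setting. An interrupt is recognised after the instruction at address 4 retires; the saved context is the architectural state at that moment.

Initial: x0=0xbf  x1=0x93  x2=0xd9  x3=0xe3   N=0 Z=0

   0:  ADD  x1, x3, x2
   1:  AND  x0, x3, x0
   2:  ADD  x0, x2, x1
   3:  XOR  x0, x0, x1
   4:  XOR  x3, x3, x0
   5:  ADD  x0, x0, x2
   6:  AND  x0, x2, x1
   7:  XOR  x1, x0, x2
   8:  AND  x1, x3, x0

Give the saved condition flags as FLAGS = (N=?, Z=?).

after  0: x0=0xbf x1=0xbc x2=0xd9 x3=0xe3  N=1 Z=0
after  1: x0=0xa3 x1=0xbc x2=0xd9 x3=0xe3  N=1 Z=0
after  2: x0=0x95 x1=0xbc x2=0xd9 x3=0xe3  N=1 Z=0
after  3: x0=0x29 x1=0xbc x2=0xd9 x3=0xe3  N=0 Z=0
after  4: x0=0x29 x1=0xbc x2=0xd9 x3=0xca  N=1 Z=0
-- IRQ taken; context saved, return-PC = 5 --

FLAGS = (N=1, Z=0)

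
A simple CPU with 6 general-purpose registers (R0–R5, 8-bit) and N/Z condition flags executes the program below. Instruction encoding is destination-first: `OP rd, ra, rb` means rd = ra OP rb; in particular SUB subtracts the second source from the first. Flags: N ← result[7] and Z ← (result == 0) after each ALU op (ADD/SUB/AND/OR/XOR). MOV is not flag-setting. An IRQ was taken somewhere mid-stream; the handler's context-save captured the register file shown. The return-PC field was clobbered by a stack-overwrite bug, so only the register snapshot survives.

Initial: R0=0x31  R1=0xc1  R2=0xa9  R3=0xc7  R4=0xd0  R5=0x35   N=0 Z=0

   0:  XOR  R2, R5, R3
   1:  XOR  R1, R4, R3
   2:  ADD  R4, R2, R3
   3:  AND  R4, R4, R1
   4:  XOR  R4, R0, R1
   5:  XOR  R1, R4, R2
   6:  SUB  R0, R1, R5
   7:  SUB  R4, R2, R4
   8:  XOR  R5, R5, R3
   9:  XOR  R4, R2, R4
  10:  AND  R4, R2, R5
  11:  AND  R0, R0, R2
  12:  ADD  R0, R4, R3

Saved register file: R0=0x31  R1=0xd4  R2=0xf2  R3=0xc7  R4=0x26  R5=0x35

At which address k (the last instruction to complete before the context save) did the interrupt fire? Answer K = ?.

after  0: R0=0x31 R1=0xc1 R2=0xf2 R3=0xc7 R4=0xd0 R5=0x35  N=1 Z=0
after  1: R0=0x31 R1=0x17 R2=0xf2 R3=0xc7 R4=0xd0 R5=0x35  N=0 Z=0
after  2: R0=0x31 R1=0x17 R2=0xf2 R3=0xc7 R4=0xb9 R5=0x35  N=1 Z=0
after  3: R0=0x31 R1=0x17 R2=0xf2 R3=0xc7 R4=0x11 R5=0x35  N=0 Z=0
after  4: R0=0x31 R1=0x17 R2=0xf2 R3=0xc7 R4=0x26 R5=0x35  N=0 Z=0
after  5: R0=0x31 R1=0xd4 R2=0xf2 R3=0xc7 R4=0x26 R5=0x35  N=1 Z=0
-- IRQ taken; context saved, return-PC = 6 --

K = 5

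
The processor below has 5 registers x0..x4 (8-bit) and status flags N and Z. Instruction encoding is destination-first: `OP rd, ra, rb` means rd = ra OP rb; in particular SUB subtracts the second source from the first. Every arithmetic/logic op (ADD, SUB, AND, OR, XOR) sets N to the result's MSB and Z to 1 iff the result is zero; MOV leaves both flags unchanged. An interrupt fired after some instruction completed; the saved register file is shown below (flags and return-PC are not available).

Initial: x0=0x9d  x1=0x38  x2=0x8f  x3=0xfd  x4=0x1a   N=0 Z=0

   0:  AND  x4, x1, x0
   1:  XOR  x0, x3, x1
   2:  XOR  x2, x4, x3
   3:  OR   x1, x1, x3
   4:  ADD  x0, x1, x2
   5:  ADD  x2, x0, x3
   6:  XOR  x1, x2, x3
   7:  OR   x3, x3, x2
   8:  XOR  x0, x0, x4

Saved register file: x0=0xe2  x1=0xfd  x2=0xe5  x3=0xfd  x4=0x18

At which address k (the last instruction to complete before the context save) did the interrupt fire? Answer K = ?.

after  0: x0=0x9d x1=0x38 x2=0x8f x3=0xfd x4=0x18  N=0 Z=0
after  1: x0=0xc5 x1=0x38 x2=0x8f x3=0xfd x4=0x18  N=1 Z=0
after  2: x0=0xc5 x1=0x38 x2=0xe5 x3=0xfd x4=0x18  N=1 Z=0
after  3: x0=0xc5 x1=0xfd x2=0xe5 x3=0xfd x4=0x18  N=1 Z=0
after  4: x0=0xe2 x1=0xfd x2=0xe5 x3=0xfd x4=0x18  N=1 Z=0
-- IRQ taken; context saved, return-PC = 5 --

K = 4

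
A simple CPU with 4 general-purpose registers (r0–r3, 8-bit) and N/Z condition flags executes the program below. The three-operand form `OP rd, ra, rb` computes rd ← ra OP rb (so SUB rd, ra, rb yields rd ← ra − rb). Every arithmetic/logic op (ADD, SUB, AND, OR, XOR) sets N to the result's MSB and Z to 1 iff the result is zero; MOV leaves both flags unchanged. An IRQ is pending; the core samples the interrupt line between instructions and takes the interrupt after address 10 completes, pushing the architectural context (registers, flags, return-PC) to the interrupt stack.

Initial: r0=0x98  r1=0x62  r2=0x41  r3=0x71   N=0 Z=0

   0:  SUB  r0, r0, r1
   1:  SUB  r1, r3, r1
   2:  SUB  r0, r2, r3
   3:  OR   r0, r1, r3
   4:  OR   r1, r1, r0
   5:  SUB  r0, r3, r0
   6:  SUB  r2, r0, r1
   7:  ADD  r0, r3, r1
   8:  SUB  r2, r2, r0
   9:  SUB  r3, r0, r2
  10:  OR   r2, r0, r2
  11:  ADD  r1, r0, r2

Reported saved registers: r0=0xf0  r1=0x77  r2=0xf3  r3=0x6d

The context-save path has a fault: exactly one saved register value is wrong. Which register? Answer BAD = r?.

BAD = r1

after  0: r0=0x36 r1=0x62 r2=0x41 r3=0x71  N=0 Z=0
after  1: r0=0x36 r1=0x0f r2=0x41 r3=0x71  N=0 Z=0
after  2: r0=0xd0 r1=0x0f r2=0x41 r3=0x71  N=1 Z=0
after  3: r0=0x7f r1=0x0f r2=0x41 r3=0x71  N=0 Z=0
after  4: r0=0x7f r1=0x7f r2=0x41 r3=0x71  N=0 Z=0
after  5: r0=0xf2 r1=0x7f r2=0x41 r3=0x71  N=1 Z=0
after  6: r0=0xf2 r1=0x7f r2=0x73 r3=0x71  N=0 Z=0
after  7: r0=0xf0 r1=0x7f r2=0x73 r3=0x71  N=1 Z=0
after  8: r0=0xf0 r1=0x7f r2=0x83 r3=0x71  N=1 Z=0
after  9: r0=0xf0 r1=0x7f r2=0x83 r3=0x6d  N=0 Z=0
after 10: r0=0xf0 r1=0x7f r2=0xf3 r3=0x6d  N=1 Z=0
-- IRQ taken; context saved, return-PC = 11 --
mismatch: r1: reported 0x77 vs actual 0x7f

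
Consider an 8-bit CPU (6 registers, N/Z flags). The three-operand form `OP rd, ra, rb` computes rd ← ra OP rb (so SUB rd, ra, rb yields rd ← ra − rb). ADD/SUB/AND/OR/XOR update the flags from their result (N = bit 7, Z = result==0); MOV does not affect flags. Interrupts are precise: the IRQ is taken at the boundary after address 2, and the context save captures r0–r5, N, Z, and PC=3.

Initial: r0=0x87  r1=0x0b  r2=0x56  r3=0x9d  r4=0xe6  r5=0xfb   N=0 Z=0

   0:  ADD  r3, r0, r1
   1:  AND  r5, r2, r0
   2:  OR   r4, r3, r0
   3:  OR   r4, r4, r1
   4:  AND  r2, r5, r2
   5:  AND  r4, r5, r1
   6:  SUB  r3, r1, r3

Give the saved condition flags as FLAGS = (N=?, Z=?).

after  0: r0=0x87 r1=0x0b r2=0x56 r3=0x92 r4=0xe6 r5=0xfb  N=1 Z=0
after  1: r0=0x87 r1=0x0b r2=0x56 r3=0x92 r4=0xe6 r5=0x06  N=0 Z=0
after  2: r0=0x87 r1=0x0b r2=0x56 r3=0x92 r4=0x97 r5=0x06  N=1 Z=0
-- IRQ taken; context saved, return-PC = 3 --

FLAGS = (N=1, Z=0)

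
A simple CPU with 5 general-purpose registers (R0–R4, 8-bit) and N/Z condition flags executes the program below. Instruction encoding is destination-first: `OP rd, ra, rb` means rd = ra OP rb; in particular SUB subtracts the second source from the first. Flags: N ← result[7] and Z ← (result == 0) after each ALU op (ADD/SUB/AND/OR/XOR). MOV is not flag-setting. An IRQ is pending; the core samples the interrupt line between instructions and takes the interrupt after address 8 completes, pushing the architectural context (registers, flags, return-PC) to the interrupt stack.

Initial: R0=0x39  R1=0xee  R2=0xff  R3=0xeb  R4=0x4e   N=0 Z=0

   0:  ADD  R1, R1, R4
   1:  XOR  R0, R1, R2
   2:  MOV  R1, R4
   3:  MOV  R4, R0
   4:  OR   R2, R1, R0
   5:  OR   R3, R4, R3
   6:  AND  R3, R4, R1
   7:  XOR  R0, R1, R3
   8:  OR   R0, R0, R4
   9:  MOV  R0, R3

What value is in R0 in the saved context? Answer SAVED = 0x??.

SAVED = 0xcf

after  0: R0=0x39 R1=0x3c R2=0xff R3=0xeb R4=0x4e  N=0 Z=0
after  1: R0=0xc3 R1=0x3c R2=0xff R3=0xeb R4=0x4e  N=1 Z=0
after  2: R0=0xc3 R1=0x4e R2=0xff R3=0xeb R4=0x4e  N=1 Z=0
after  3: R0=0xc3 R1=0x4e R2=0xff R3=0xeb R4=0xc3  N=1 Z=0
after  4: R0=0xc3 R1=0x4e R2=0xcf R3=0xeb R4=0xc3  N=1 Z=0
after  5: R0=0xc3 R1=0x4e R2=0xcf R3=0xeb R4=0xc3  N=1 Z=0
after  6: R0=0xc3 R1=0x4e R2=0xcf R3=0x42 R4=0xc3  N=0 Z=0
after  7: R0=0x0c R1=0x4e R2=0xcf R3=0x42 R4=0xc3  N=0 Z=0
after  8: R0=0xcf R1=0x4e R2=0xcf R3=0x42 R4=0xc3  N=1 Z=0
-- IRQ taken; context saved, return-PC = 9 --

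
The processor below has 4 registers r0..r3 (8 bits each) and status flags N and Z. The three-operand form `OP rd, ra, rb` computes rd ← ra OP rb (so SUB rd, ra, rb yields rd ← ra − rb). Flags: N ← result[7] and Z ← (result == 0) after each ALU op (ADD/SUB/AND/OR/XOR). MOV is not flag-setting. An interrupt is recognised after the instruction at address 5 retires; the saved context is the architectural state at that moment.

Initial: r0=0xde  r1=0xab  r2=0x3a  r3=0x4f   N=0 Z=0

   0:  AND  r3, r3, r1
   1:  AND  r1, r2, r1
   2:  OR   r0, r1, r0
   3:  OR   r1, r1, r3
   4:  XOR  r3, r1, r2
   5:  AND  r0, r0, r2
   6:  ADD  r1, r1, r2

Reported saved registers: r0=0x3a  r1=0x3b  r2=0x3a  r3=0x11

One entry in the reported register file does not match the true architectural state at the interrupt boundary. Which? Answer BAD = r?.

after  0: r0=0xde r1=0xab r2=0x3a r3=0x0b  N=0 Z=0
after  1: r0=0xde r1=0x2a r2=0x3a r3=0x0b  N=0 Z=0
after  2: r0=0xfe r1=0x2a r2=0x3a r3=0x0b  N=1 Z=0
after  3: r0=0xfe r1=0x2b r2=0x3a r3=0x0b  N=0 Z=0
after  4: r0=0xfe r1=0x2b r2=0x3a r3=0x11  N=0 Z=0
after  5: r0=0x3a r1=0x2b r2=0x3a r3=0x11  N=0 Z=0
-- IRQ taken; context saved, return-PC = 6 --
mismatch: r1: reported 0x3b vs actual 0x2b

BAD = r1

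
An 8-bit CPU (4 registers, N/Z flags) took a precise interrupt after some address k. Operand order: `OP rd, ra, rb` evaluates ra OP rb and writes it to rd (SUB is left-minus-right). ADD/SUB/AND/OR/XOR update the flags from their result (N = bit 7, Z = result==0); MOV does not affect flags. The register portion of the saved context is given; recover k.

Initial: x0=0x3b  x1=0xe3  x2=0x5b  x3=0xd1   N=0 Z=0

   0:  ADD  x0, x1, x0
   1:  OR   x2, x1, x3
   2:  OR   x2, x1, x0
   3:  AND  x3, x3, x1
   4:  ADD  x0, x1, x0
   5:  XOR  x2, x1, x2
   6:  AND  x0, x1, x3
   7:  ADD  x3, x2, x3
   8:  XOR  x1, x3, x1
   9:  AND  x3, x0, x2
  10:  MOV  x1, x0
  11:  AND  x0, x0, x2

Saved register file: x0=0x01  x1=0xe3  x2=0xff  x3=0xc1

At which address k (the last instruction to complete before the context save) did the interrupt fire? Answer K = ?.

K = 4

after  0: x0=0x1e x1=0xe3 x2=0x5b x3=0xd1  N=0 Z=0
after  1: x0=0x1e x1=0xe3 x2=0xf3 x3=0xd1  N=1 Z=0
after  2: x0=0x1e x1=0xe3 x2=0xff x3=0xd1  N=1 Z=0
after  3: x0=0x1e x1=0xe3 x2=0xff x3=0xc1  N=1 Z=0
after  4: x0=0x01 x1=0xe3 x2=0xff x3=0xc1  N=0 Z=0
-- IRQ taken; context saved, return-PC = 5 --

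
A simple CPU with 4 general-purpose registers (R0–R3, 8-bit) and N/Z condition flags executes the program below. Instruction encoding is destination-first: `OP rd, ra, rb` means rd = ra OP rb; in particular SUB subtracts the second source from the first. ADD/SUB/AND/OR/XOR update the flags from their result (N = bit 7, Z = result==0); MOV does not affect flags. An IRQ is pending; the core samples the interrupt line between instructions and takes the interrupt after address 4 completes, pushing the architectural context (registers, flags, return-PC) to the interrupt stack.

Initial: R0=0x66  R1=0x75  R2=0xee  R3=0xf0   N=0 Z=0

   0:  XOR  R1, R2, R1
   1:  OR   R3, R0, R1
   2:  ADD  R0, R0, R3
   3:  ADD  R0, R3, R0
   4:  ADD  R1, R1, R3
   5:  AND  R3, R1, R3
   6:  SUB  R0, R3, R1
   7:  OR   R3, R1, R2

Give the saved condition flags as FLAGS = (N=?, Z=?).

FLAGS = (N=1, Z=0)

after  0: R0=0x66 R1=0x9b R2=0xee R3=0xf0  N=1 Z=0
after  1: R0=0x66 R1=0x9b R2=0xee R3=0xff  N=1 Z=0
after  2: R0=0x65 R1=0x9b R2=0xee R3=0xff  N=0 Z=0
after  3: R0=0x64 R1=0x9b R2=0xee R3=0xff  N=0 Z=0
after  4: R0=0x64 R1=0x9a R2=0xee R3=0xff  N=1 Z=0
-- IRQ taken; context saved, return-PC = 5 --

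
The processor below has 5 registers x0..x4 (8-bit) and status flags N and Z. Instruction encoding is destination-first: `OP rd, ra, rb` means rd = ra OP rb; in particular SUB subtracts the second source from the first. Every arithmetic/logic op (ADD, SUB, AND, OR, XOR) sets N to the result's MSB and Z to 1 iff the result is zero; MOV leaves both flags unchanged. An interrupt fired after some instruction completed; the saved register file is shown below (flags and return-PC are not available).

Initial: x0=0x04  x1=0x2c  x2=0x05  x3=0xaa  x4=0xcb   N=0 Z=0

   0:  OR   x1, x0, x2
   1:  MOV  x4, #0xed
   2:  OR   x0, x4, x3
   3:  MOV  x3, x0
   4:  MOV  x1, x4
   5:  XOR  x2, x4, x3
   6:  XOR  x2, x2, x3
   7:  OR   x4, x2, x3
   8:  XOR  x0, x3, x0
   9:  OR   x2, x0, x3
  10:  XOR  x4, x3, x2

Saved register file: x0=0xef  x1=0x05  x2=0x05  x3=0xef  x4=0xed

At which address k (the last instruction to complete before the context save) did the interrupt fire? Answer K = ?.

K = 3

after  0: x0=0x04 x1=0x05 x2=0x05 x3=0xaa x4=0xcb  N=0 Z=0
after  1: x0=0x04 x1=0x05 x2=0x05 x3=0xaa x4=0xed  N=0 Z=0
after  2: x0=0xef x1=0x05 x2=0x05 x3=0xaa x4=0xed  N=1 Z=0
after  3: x0=0xef x1=0x05 x2=0x05 x3=0xef x4=0xed  N=1 Z=0
-- IRQ taken; context saved, return-PC = 4 --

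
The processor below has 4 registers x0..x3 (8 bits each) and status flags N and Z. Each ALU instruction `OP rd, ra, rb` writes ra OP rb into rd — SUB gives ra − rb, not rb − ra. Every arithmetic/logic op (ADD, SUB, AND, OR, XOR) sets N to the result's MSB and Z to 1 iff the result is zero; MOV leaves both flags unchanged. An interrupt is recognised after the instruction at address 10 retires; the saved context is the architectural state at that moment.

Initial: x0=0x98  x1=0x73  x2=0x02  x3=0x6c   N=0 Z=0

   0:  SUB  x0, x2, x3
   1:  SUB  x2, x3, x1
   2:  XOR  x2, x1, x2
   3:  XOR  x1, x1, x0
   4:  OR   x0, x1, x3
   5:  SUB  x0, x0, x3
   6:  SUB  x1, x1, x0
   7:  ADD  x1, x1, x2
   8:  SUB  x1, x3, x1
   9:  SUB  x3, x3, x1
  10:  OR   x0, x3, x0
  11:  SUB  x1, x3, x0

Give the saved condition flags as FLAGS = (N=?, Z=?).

after  0: x0=0x96 x1=0x73 x2=0x02 x3=0x6c  N=1 Z=0
after  1: x0=0x96 x1=0x73 x2=0xf9 x3=0x6c  N=1 Z=0
after  2: x0=0x96 x1=0x73 x2=0x8a x3=0x6c  N=1 Z=0
after  3: x0=0x96 x1=0xe5 x2=0x8a x3=0x6c  N=1 Z=0
after  4: x0=0xed x1=0xe5 x2=0x8a x3=0x6c  N=1 Z=0
after  5: x0=0x81 x1=0xe5 x2=0x8a x3=0x6c  N=1 Z=0
after  6: x0=0x81 x1=0x64 x2=0x8a x3=0x6c  N=0 Z=0
after  7: x0=0x81 x1=0xee x2=0x8a x3=0x6c  N=1 Z=0
after  8: x0=0x81 x1=0x7e x2=0x8a x3=0x6c  N=0 Z=0
after  9: x0=0x81 x1=0x7e x2=0x8a x3=0xee  N=1 Z=0
after 10: x0=0xef x1=0x7e x2=0x8a x3=0xee  N=1 Z=0
-- IRQ taken; context saved, return-PC = 11 --

FLAGS = (N=1, Z=0)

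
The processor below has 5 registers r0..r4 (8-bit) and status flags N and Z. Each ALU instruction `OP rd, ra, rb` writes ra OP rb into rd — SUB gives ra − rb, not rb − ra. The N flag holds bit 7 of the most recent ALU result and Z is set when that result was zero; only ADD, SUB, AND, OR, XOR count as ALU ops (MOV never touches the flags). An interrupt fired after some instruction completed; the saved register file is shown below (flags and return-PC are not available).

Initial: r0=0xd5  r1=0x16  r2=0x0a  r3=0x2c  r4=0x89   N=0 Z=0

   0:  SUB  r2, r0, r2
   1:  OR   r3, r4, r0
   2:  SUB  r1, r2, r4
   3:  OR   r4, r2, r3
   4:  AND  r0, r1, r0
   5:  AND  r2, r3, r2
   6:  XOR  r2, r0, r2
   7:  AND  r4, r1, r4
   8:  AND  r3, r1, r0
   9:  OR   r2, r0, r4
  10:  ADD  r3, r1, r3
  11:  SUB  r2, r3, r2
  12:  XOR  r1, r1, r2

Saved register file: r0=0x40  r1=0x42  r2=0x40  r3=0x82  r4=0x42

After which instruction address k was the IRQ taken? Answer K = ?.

after  0: r0=0xd5 r1=0x16 r2=0xcb r3=0x2c r4=0x89  N=1 Z=0
after  1: r0=0xd5 r1=0x16 r2=0xcb r3=0xdd r4=0x89  N=1 Z=0
after  2: r0=0xd5 r1=0x42 r2=0xcb r3=0xdd r4=0x89  N=0 Z=0
after  3: r0=0xd5 r1=0x42 r2=0xcb r3=0xdd r4=0xdf  N=1 Z=0
after  4: r0=0x40 r1=0x42 r2=0xcb r3=0xdd r4=0xdf  N=0 Z=0
after  5: r0=0x40 r1=0x42 r2=0xc9 r3=0xdd r4=0xdf  N=1 Z=0
after  6: r0=0x40 r1=0x42 r2=0x89 r3=0xdd r4=0xdf  N=1 Z=0
after  7: r0=0x40 r1=0x42 r2=0x89 r3=0xdd r4=0x42  N=0 Z=0
after  8: r0=0x40 r1=0x42 r2=0x89 r3=0x40 r4=0x42  N=0 Z=0
after  9: r0=0x40 r1=0x42 r2=0x42 r3=0x40 r4=0x42  N=0 Z=0
after 10: r0=0x40 r1=0x42 r2=0x42 r3=0x82 r4=0x42  N=1 Z=0
after 11: r0=0x40 r1=0x42 r2=0x40 r3=0x82 r4=0x42  N=0 Z=0
-- IRQ taken; context saved, return-PC = 12 --

K = 11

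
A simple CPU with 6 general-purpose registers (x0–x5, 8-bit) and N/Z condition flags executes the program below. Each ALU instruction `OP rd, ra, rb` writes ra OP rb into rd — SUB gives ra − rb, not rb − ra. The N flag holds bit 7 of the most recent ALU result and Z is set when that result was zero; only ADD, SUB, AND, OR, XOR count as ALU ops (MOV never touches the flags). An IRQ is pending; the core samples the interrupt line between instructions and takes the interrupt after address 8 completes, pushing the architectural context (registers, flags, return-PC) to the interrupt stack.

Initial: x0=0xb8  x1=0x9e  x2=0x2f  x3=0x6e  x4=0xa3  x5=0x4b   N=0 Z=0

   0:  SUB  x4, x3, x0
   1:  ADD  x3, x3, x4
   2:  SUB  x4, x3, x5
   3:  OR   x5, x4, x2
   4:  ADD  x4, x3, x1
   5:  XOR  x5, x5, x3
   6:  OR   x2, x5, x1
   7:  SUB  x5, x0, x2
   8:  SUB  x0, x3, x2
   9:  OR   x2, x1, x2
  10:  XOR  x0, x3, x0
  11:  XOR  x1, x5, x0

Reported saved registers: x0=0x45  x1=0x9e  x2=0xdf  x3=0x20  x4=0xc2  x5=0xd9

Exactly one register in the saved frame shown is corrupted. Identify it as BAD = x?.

BAD = x3

after  0: x0=0xb8 x1=0x9e x2=0x2f x3=0x6e x4=0xb6 x5=0x4b  N=1 Z=0
after  1: x0=0xb8 x1=0x9e x2=0x2f x3=0x24 x4=0xb6 x5=0x4b  N=0 Z=0
after  2: x0=0xb8 x1=0x9e x2=0x2f x3=0x24 x4=0xd9 x5=0x4b  N=1 Z=0
after  3: x0=0xb8 x1=0x9e x2=0x2f x3=0x24 x4=0xd9 x5=0xff  N=1 Z=0
after  4: x0=0xb8 x1=0x9e x2=0x2f x3=0x24 x4=0xc2 x5=0xff  N=1 Z=0
after  5: x0=0xb8 x1=0x9e x2=0x2f x3=0x24 x4=0xc2 x5=0xdb  N=1 Z=0
after  6: x0=0xb8 x1=0x9e x2=0xdf x3=0x24 x4=0xc2 x5=0xdb  N=1 Z=0
after  7: x0=0xb8 x1=0x9e x2=0xdf x3=0x24 x4=0xc2 x5=0xd9  N=1 Z=0
after  8: x0=0x45 x1=0x9e x2=0xdf x3=0x24 x4=0xc2 x5=0xd9  N=0 Z=0
-- IRQ taken; context saved, return-PC = 9 --
mismatch: x3: reported 0x20 vs actual 0x24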